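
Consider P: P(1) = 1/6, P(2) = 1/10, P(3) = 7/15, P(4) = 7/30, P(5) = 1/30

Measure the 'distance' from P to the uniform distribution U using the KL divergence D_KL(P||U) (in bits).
0.3923 bits

U(i) = 1/5 for all i

D_KL(P||U) = Σ P(x) log₂(P(x) / (1/5))
           = Σ P(x) log₂(P(x)) + log₂(5)
           = log₂(5) - H(P)

H(P) = -Σ P(x) log₂(P(x)):
  -P(1)·log₂(P(1)) = -(1/6)·log₂(1/6) = 0.43083
  -P(2)·log₂(P(2)) = -(1/10)·log₂(1/10) = 0.33219
  -P(3)·log₂(P(3)) = -(7/15)·log₂(7/15) = 0.51312
  -P(4)·log₂(P(4)) = -(7/30)·log₂(7/30) = 0.48989
  -P(5)·log₂(P(5)) = -(1/30)·log₂(1/30) = 0.16356
H(P) = 0.43083 + 0.33219 + 0.51312 + 0.48989 + 0.16356 = 1.92959 bits

log₂(5) = 2.32193 bits

D_KL(P||U) = 2.32193 - 1.92959 = 0.39234 ≈ 0.3923 bits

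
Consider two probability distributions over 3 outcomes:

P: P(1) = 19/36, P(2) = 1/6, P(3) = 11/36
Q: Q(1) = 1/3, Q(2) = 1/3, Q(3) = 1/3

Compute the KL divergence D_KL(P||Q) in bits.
0.1449 bits

D_KL(P||Q) = Σ P(x) log₂(P(x)/Q(x))

Computing term by term:
  P(1)·log₂(P(1)/Q(1)) = (19/36)·log₂((19/36)/(1/3)) = 0.34990
  P(2)·log₂(P(2)/Q(2)) = (1/6)·log₂((1/6)/(1/3)) = -0.16667
  P(3)·log₂(P(3)/Q(3)) = (11/36)·log₂((11/36)/(1/3)) = -0.03836

D_KL(P||Q) = 0.34990 - 0.16667 - 0.03836 = 0.14487 ≈ 0.1449 bits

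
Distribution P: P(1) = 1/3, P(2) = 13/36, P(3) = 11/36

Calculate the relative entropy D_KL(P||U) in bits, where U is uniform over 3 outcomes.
0.0033 bits

U(i) = 1/3 for all i

D_KL(P||U) = Σ P(x) log₂(P(x) / (1/3))
           = Σ P(x) log₂(P(x)) + log₂(3)
           = log₂(3) - H(P)

H(P) = -Σ P(x) log₂(P(x)):
  -P(1)·log₂(P(1)) = -(1/3)·log₂(1/3) = 0.52832
  -P(2)·log₂(P(2)) = -(13/36)·log₂(13/36) = 0.53065
  -P(3)·log₂(P(3)) = -(11/36)·log₂(11/36) = 0.52265
H(P) = 0.52832 + 0.53065 + 0.52265 = 1.58162 bits

log₂(3) = 1.58496 bits

D_KL(P||U) = 1.58496 - 1.58162 = 0.00334 ≈ 0.0033 bits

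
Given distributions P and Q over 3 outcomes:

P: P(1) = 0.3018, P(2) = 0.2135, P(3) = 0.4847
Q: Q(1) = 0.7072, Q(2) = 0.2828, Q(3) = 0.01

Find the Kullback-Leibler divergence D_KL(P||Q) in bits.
2.2565 bits

D_KL(P||Q) = Σ P(x) log₂(P(x)/Q(x))

Computing term by term:
  P(1)·log₂(P(1)/Q(1)) = 0.3018·log₂(0.3018/0.7072) = -0.37077
  P(2)·log₂(P(2)/Q(2)) = 0.2135·log₂(0.2135/0.2828) = -0.08658
  P(3)·log₂(P(3)/Q(3)) = 0.4847·log₂(0.4847/0.01) = 2.71385

D_KL(P||Q) = -0.37077 - 0.08658 + 2.71385 = 2.25650 ≈ 2.2565 bits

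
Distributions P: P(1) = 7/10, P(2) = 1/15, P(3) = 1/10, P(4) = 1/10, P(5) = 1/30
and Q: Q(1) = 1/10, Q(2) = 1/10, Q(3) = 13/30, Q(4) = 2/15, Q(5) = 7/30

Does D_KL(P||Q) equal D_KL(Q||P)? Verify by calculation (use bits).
D_KL(P||Q) = 1.5795 bits, D_KL(Q||P) = 1.4049 bits. No — D_KL(P||Q) ≠ D_KL(Q||P) for this pair.

D_KL(P||Q) = Σ P(x) log₂(P(x)/Q(x))

Computing term by term:
  P(1)·log₂(P(1)/Q(1)) = (7/10)·log₂((7/10)/(1/10)) = 1.96515
  P(2)·log₂(P(2)/Q(2)) = (1/15)·log₂((1/15)/(1/10)) = -0.03900
  P(3)·log₂(P(3)/Q(3)) = (1/10)·log₂((1/10)/(13/30)) = -0.21155
  P(4)·log₂(P(4)/Q(4)) = (1/10)·log₂((1/10)/(2/15)) = -0.04150
  P(5)·log₂(P(5)/Q(5)) = (1/30)·log₂((1/30)/(7/30)) = -0.09358

D_KL(P||Q) = 1.96515 - 0.03900 - 0.21155 - 0.04150 - 0.09358 = 1.57952 ≈ 1.5795 bits

D_KL(Q||P) = Σ Q(x) log₂(Q(x)/P(x))

Computing term by term:
  Q(1)·log₂(Q(1)/P(1)) = (1/10)·log₂((1/10)/(7/10)) = -0.28074
  Q(2)·log₂(Q(2)/P(2)) = (1/10)·log₂((1/10)/(1/15)) = 0.05850
  Q(3)·log₂(Q(3)/P(3)) = (13/30)·log₂((13/30)/(1/10)) = 0.91671
  Q(4)·log₂(Q(4)/P(4)) = (2/15)·log₂((2/15)/(1/10)) = 0.05534
  Q(5)·log₂(Q(5)/P(5)) = (7/30)·log₂((7/30)/(1/30)) = 0.65505

D_KL(Q||P) = -0.28074 + 0.05850 + 0.91671 + 0.05534 + 0.65505 = 1.40486 ≈ 1.4049 bits

These are NOT equal (difference: 0.1746 bits). KL divergence is asymmetric: D_KL(P||Q) ≠ D_KL(Q||P) in general.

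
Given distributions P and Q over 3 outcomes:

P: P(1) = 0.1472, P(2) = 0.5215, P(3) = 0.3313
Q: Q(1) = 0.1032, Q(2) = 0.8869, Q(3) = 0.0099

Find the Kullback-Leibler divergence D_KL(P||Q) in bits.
1.3538 bits

D_KL(P||Q) = Σ P(x) log₂(P(x)/Q(x))

Computing term by term:
  P(1)·log₂(P(1)/Q(1)) = 0.1472·log₂(0.1472/0.1032) = 0.07542
  P(2)·log₂(P(2)/Q(2)) = 0.5215·log₂(0.5215/0.8869) = -0.39952
  P(3)·log₂(P(3)/Q(3)) = 0.3313·log₂(0.3313/0.0099) = 1.67789

D_KL(P||Q) = 0.07542 - 0.39952 + 1.67789 = 1.35379 ≈ 1.3538 bits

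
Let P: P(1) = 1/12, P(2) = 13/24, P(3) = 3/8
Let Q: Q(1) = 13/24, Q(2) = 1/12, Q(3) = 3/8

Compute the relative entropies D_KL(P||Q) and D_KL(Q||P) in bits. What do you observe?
D_KL(P||Q) = 1.2377 bits, D_KL(Q||P) = 1.2377 bits. The two directions give the same value here, because Q is a self-inverse relabeling of P; in general KL divergence is asymmetric.

D_KL(P||Q) = Σ P(x) log₂(P(x)/Q(x))

Computing term by term:
  P(1)·log₂(P(1)/Q(1)) = (1/12)·log₂((1/12)/(13/24)) = -0.22504
  P(2)·log₂(P(2)/Q(2)) = (13/24)·log₂((13/24)/(1/12)) = 1.46274
  P(3)·log₂(P(3)/Q(3)) = (3/8)·log₂((3/8)/(3/8)) = 0.00000

D_KL(P||Q) = -0.22504 + 1.46274 + 0.00000 = 1.23770 ≈ 1.2377 bits

D_KL(Q||P) = Σ Q(x) log₂(Q(x)/P(x))

Computing term by term:
  Q(1)·log₂(Q(1)/P(1)) = (13/24)·log₂((13/24)/(1/12)) = 1.46274
  Q(2)·log₂(Q(2)/P(2)) = (1/12)·log₂((1/12)/(13/24)) = -0.22504
  Q(3)·log₂(Q(3)/P(3)) = (3/8)·log₂((3/8)/(3/8)) = 0.00000

D_KL(Q||P) = 1.46274 - 0.22504 + 0.00000 = 1.23770 ≈ 1.2377 bits

These ARE equal here. Q is P with outcomes relabeled (Q(1) = P(2), Q(2) = P(1)) by a relabeling that is its own inverse, so the two sums contain exactly the same terms in a different order. This is a special case — KL divergence is not symmetric in general: D_KL(P||Q) ≠ D_KL(Q||P) for most P, Q.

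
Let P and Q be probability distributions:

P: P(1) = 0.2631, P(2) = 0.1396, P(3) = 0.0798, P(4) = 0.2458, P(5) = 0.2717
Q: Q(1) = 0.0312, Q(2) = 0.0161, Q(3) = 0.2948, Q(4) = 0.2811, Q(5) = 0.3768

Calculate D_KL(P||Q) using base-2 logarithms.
0.9181 bits

D_KL(P||Q) = Σ P(x) log₂(P(x)/Q(x))

Computing term by term:
  P(1)·log₂(P(1)/Q(1)) = 0.2631·log₂(0.2631/0.0312) = 0.80929
  P(2)·log₂(P(2)/Q(2)) = 0.1396·log₂(0.1396/0.0161) = 0.43502
  P(3)·log₂(P(3)/Q(3)) = 0.0798·log₂(0.0798/0.2948) = -0.15045
  P(4)·log₂(P(4)/Q(4)) = 0.2458·log₂(0.2458/0.2811) = -0.04759
  P(5)·log₂(P(5)/Q(5)) = 0.2717·log₂(0.2717/0.3768) = -0.12818

D_KL(P||Q) = 0.80929 + 0.43502 - 0.15045 - 0.04759 - 0.12818 = 0.91809 ≈ 0.9181 bits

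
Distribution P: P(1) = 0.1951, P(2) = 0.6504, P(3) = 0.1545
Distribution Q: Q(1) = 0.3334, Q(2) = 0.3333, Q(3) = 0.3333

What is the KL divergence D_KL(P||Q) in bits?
0.3051 bits

D_KL(P||Q) = Σ P(x) log₂(P(x)/Q(x))

Computing term by term:
  P(1)·log₂(P(1)/Q(1)) = 0.1951·log₂(0.1951/0.3334) = -0.15082
  P(2)·log₂(P(2)/Q(2)) = 0.6504·log₂(0.6504/0.3333) = 0.62731
  P(3)·log₂(P(3)/Q(3)) = 0.1545·log₂(0.1545/0.3333) = -0.17137

D_KL(P||Q) = -0.15082 + 0.62731 - 0.17137 = 0.30512 ≈ 0.3051 bits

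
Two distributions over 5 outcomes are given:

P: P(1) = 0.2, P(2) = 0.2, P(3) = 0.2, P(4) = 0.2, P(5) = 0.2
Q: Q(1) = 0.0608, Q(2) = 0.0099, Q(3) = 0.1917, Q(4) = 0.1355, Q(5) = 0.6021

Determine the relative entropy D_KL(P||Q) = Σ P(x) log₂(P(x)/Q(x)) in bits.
1.0174 bits

D_KL(P||Q) = Σ P(x) log₂(P(x)/Q(x))

Computing term by term:
  P(1)·log₂(P(1)/Q(1)) = 0.2·log₂(0.2/0.0608) = 0.34357
  P(2)·log₂(P(2)/Q(2)) = 0.2·log₂(0.2/0.0099) = 0.86729
  P(3)·log₂(P(3)/Q(3)) = 0.2·log₂(0.2/0.1917) = 0.01223
  P(4)·log₂(P(4)/Q(4)) = 0.2·log₂(0.2/0.1355) = 0.11234
  P(5)·log₂(P(5)/Q(5)) = 0.2·log₂(0.2/0.6021) = -0.31800

D_KL(P||Q) = 0.34357 + 0.86729 + 0.01223 + 0.11234 - 0.31800 = 1.01743 ≈ 1.0174 bits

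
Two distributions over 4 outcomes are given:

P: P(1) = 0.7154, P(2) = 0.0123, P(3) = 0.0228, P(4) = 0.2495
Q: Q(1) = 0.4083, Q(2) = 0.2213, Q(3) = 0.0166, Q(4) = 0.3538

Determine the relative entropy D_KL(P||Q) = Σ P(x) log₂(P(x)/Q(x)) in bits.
0.4123 bits

D_KL(P||Q) = Σ P(x) log₂(P(x)/Q(x))

Computing term by term:
  P(1)·log₂(P(1)/Q(1)) = 0.7154·log₂(0.7154/0.4083) = 0.57884
  P(2)·log₂(P(2)/Q(2)) = 0.0123·log₂(0.0123/0.2213) = -0.05128
  P(3)·log₂(P(3)/Q(3)) = 0.0228·log₂(0.0228/0.0166) = 0.01044
  P(4)·log₂(P(4)/Q(4)) = 0.2495·log₂(0.2495/0.3538) = -0.12572

D_KL(P||Q) = 0.57884 - 0.05128 + 0.01044 - 0.12572 = 0.41228 ≈ 0.4123 bits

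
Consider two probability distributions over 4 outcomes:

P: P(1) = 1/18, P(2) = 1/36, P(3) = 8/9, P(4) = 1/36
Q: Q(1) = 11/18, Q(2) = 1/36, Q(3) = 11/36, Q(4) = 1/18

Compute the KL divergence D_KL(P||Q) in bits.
1.1494 bits

D_KL(P||Q) = Σ P(x) log₂(P(x)/Q(x))

Computing term by term:
  P(1)·log₂(P(1)/Q(1)) = (1/18)·log₂((1/18)/(11/18)) = -0.19219
  P(2)·log₂(P(2)/Q(2)) = (1/36)·log₂((1/36)/(1/36)) = 0.00000
  P(3)·log₂(P(3)/Q(3)) = (8/9)·log₂((8/9)/(11/36)) = 1.36939
  P(4)·log₂(P(4)/Q(4)) = (1/36)·log₂((1/36)/(1/18)) = -0.02778

D_KL(P||Q) = -0.19219 + 0.00000 + 1.36939 - 0.02778 = 1.14942 ≈ 1.1494 bits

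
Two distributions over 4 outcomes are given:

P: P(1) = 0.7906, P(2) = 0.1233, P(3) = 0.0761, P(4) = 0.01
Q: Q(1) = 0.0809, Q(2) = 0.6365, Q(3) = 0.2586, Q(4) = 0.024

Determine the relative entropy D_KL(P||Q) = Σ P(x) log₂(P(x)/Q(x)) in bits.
2.1612 bits

D_KL(P||Q) = Σ P(x) log₂(P(x)/Q(x))

Computing term by term:
  P(1)·log₂(P(1)/Q(1)) = 0.7906·log₂(0.7906/0.0809) = 2.60007
  P(2)·log₂(P(2)/Q(2)) = 0.1233·log₂(0.1233/0.6365) = -0.29197
  P(3)·log₂(P(3)/Q(3)) = 0.0761·log₂(0.0761/0.2586) = -0.13430
  P(4)·log₂(P(4)/Q(4)) = 0.01·log₂(0.01/0.024) = -0.01263

D_KL(P||Q) = 2.60007 - 0.29197 - 0.13430 - 0.01263 = 2.16117 ≈ 2.1612 bits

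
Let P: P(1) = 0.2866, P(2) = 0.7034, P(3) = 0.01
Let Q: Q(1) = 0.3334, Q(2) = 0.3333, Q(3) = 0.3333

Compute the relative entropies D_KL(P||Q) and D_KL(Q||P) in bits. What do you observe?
D_KL(P||Q) = 0.6448 bits, D_KL(Q||P) = 1.3997 bits. The two directions give different values (D_KL(Q||P) exceeds D_KL(P||Q) by 0.7549 bits): KL divergence is asymmetric.

D_KL(P||Q) = Σ P(x) log₂(P(x)/Q(x))

Computing term by term:
  P(1)·log₂(P(1)/Q(1)) = 0.2866·log₂(0.2866/0.3334) = -0.06254
  P(2)·log₂(P(2)/Q(2)) = 0.7034·log₂(0.7034/0.3333) = 0.75793
  P(3)·log₂(P(3)/Q(3)) = 0.01·log₂(0.01/0.3333) = -0.05059

D_KL(P||Q) = -0.06254 + 0.75793 - 0.05059 = 0.64480 ≈ 0.6448 bits

D_KL(Q||P) = Σ Q(x) log₂(Q(x)/P(x))

Computing term by term:
  Q(1)·log₂(Q(1)/P(1)) = 0.3334·log₂(0.3334/0.2866) = 0.07275
  Q(2)·log₂(Q(2)/P(2)) = 0.3333·log₂(0.3333/0.7034) = -0.35914
  Q(3)·log₂(Q(3)/P(3)) = 0.3333·log₂(0.3333/0.01) = 1.68608

D_KL(Q||P) = 0.07275 - 0.35914 + 1.68608 = 1.39969 ≈ 1.3997 bits

These are NOT equal (difference: 0.7549 bits). KL divergence is asymmetric: D_KL(P||Q) ≠ D_KL(Q||P) in general.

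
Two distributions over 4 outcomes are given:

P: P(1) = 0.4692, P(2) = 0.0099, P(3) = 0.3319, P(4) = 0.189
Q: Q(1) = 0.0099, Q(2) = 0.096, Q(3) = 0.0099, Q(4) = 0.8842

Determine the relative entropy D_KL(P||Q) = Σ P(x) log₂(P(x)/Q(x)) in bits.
3.8405 bits

D_KL(P||Q) = Σ P(x) log₂(P(x)/Q(x))

Computing term by term:
  P(1)·log₂(P(1)/Q(1)) = 0.4692·log₂(0.4692/0.0099) = 2.61186
  P(2)·log₂(P(2)/Q(2)) = 0.0099·log₂(0.0099/0.096) = -0.03245
  P(3)·log₂(P(3)/Q(3)) = 0.3319·log₂(0.3319/0.0099) = 1.68180
  P(4)·log₂(P(4)/Q(4)) = 0.189·log₂(0.189/0.8842) = -0.42071

D_KL(P||Q) = 2.61186 - 0.03245 + 1.68180 - 0.42071 = 3.84050 ≈ 3.8405 bits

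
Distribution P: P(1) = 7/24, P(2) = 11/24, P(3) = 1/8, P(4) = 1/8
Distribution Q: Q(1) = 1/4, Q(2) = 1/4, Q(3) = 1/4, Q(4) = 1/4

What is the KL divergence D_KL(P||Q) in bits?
0.2157 bits

D_KL(P||Q) = Σ P(x) log₂(P(x)/Q(x))

Computing term by term:
  P(1)·log₂(P(1)/Q(1)) = (7/24)·log₂((7/24)/(1/4)) = 0.06486
  P(2)·log₂(P(2)/Q(2)) = (11/24)·log₂((11/24)/(1/4)) = 0.40080
  P(3)·log₂(P(3)/Q(3)) = (1/8)·log₂((1/8)/(1/4)) = -0.12500
  P(4)·log₂(P(4)/Q(4)) = (1/8)·log₂((1/8)/(1/4)) = -0.12500

D_KL(P||Q) = 0.06486 + 0.40080 - 0.12500 - 0.12500 = 0.21566 ≈ 0.2157 bits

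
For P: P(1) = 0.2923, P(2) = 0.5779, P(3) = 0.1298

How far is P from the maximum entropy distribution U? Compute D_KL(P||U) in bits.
0.2268 bits

U(i) = 1/3 for all i

D_KL(P||U) = Σ P(x) log₂(P(x) / (1/3))
           = Σ P(x) log₂(P(x)) + log₂(3)
           = log₂(3) - H(P)

H(P) = -Σ P(x) log₂(P(x)):
  -P(1)·log₂(P(1)) = -(0.2923)·log₂(0.2923) = 0.51868
  -P(2)·log₂(P(2)) = -(0.5779)·log₂(0.5779) = 0.45718
  -P(3)·log₂(P(3)) = -(0.1298)·log₂(0.1298) = 0.38234
H(P) = 0.51868 + 0.45718 + 0.38234 = 1.35820 bits

log₂(3) = 1.58496 bits

D_KL(P||U) = 1.58496 - 1.35820 = 0.22676 ≈ 0.2268 bits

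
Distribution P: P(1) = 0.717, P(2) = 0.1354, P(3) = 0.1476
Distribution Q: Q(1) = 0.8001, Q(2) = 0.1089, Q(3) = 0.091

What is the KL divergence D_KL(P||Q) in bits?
0.0321 bits

D_KL(P||Q) = Σ P(x) log₂(P(x)/Q(x))

Computing term by term:
  P(1)·log₂(P(1)/Q(1)) = 0.717·log₂(0.717/0.8001) = -0.11343
  P(2)·log₂(P(2)/Q(2)) = 0.1354·log₂(0.1354/0.1089) = 0.04255
  P(3)·log₂(P(3)/Q(3)) = 0.1476·log₂(0.1476/0.091) = 0.10299

D_KL(P||Q) = -0.11343 + 0.04255 + 0.10299 = 0.03211 ≈ 0.0321 bits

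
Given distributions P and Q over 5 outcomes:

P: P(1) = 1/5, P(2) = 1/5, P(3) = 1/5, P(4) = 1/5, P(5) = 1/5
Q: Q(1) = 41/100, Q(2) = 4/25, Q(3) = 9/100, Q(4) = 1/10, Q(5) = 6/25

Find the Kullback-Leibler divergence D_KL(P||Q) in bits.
0.2351 bits

D_KL(P||Q) = Σ P(x) log₂(P(x)/Q(x))

Computing term by term:
  P(1)·log₂(P(1)/Q(1)) = (1/5)·log₂((1/5)/(41/100)) = -0.20712
  P(2)·log₂(P(2)/Q(2)) = (1/5)·log₂((1/5)/(4/25)) = 0.06439
  P(3)·log₂(P(3)/Q(3)) = (1/5)·log₂((1/5)/(9/100)) = 0.23040
  P(4)·log₂(P(4)/Q(4)) = (1/5)·log₂((1/5)/(1/10)) = 0.20000
  P(5)·log₂(P(5)/Q(5)) = (1/5)·log₂((1/5)/(6/25)) = -0.05261

D_KL(P||Q) = -0.20712 + 0.06439 + 0.23040 + 0.20000 - 0.05261 = 0.23506 ≈ 0.2351 bits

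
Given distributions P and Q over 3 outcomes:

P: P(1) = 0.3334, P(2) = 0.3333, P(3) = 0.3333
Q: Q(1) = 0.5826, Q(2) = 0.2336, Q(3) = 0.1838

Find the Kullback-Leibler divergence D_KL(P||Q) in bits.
0.1886 bits

D_KL(P||Q) = Σ P(x) log₂(P(x)/Q(x))

Computing term by term:
  P(1)·log₂(P(1)/Q(1)) = 0.3334·log₂(0.3334/0.5826) = -0.26847
  P(2)·log₂(P(2)/Q(2)) = 0.3333·log₂(0.3333/0.2336) = 0.17091
  P(3)·log₂(P(3)/Q(3)) = 0.3333·log₂(0.3333/0.1838) = 0.28620

D_KL(P||Q) = -0.26847 + 0.17091 + 0.28620 = 0.18864 ≈ 0.1886 bits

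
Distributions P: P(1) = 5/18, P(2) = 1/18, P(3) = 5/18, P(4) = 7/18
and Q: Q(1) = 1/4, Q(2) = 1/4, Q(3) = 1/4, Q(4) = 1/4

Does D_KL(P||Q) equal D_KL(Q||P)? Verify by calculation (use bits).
D_KL(P||Q) = 0.2118 bits, D_KL(Q||P) = 0.3071 bits. No — D_KL(P||Q) ≠ D_KL(Q||P) for this pair.

D_KL(P||Q) = Σ P(x) log₂(P(x)/Q(x))

Computing term by term:
  P(1)·log₂(P(1)/Q(1)) = (5/18)·log₂((5/18)/(1/4)) = 0.04222
  P(2)·log₂(P(2)/Q(2)) = (1/18)·log₂((1/18)/(1/4)) = -0.12055
  P(3)·log₂(P(3)/Q(3)) = (5/18)·log₂((5/18)/(1/4)) = 0.04222
  P(4)·log₂(P(4)/Q(4)) = (7/18)·log₂((7/18)/(1/4)) = 0.24789

D_KL(P||Q) = 0.04222 - 0.12055 + 0.04222 + 0.24789 = 0.21178 ≈ 0.2118 bits

D_KL(Q||P) = Σ Q(x) log₂(Q(x)/P(x))

Computing term by term:
  Q(1)·log₂(Q(1)/P(1)) = (1/4)·log₂((1/4)/(5/18)) = -0.03800
  Q(2)·log₂(Q(2)/P(2)) = (1/4)·log₂((1/4)/(1/18)) = 0.54248
  Q(3)·log₂(Q(3)/P(3)) = (1/4)·log₂((1/4)/(5/18)) = -0.03800
  Q(4)·log₂(Q(4)/P(4)) = (1/4)·log₂((1/4)/(7/18)) = -0.15936

D_KL(Q||P) = -0.03800 + 0.54248 - 0.03800 - 0.15936 = 0.30712 ≈ 0.3071 bits

These are NOT equal (difference: 0.0953 bits). KL divergence is asymmetric: D_KL(P||Q) ≠ D_KL(Q||P) in general.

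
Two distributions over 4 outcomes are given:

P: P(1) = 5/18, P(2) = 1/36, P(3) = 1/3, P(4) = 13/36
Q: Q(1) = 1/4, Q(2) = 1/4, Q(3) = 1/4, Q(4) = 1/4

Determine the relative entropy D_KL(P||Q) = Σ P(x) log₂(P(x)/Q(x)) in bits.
0.2841 bits

D_KL(P||Q) = Σ P(x) log₂(P(x)/Q(x))

Computing term by term:
  P(1)·log₂(P(1)/Q(1)) = (5/18)·log₂((5/18)/(1/4)) = 0.04222
  P(2)·log₂(P(2)/Q(2)) = (1/36)·log₂((1/36)/(1/4)) = -0.08805
  P(3)·log₂(P(3)/Q(3)) = (1/3)·log₂((1/3)/(1/4)) = 0.13835
  P(4)·log₂(P(4)/Q(4)) = (13/36)·log₂((13/36)/(1/4)) = 0.19157

D_KL(P||Q) = 0.04222 - 0.08805 + 0.13835 + 0.19157 = 0.28409 ≈ 0.2841 bits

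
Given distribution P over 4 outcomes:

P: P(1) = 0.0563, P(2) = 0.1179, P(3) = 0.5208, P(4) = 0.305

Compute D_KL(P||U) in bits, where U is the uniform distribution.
0.3900 bits

U(i) = 1/4 for all i

D_KL(P||U) = Σ P(x) log₂(P(x) / (1/4))
           = Σ P(x) log₂(P(x)) + log₂(4)
           = log₂(4) - H(P)

H(P) = -Σ P(x) log₂(P(x)):
  -P(1)·log₂(P(1)) = -(0.0563)·log₂(0.0563) = 0.23369
  -P(2)·log₂(P(2)) = -(0.1179)·log₂(0.1179) = 0.36365
  -P(3)·log₂(P(3)) = -(0.5208)·log₂(0.5208) = 0.49018
  -P(4)·log₂(P(4)) = -(0.305)·log₂(0.305) = 0.52250
H(P) = 0.23369 + 0.36365 + 0.49018 + 0.52250 = 1.61002 bits

log₂(4) = 2.00000 bits

D_KL(P||U) = 2.00000 - 1.61002 = 0.38998 ≈ 0.3900 bits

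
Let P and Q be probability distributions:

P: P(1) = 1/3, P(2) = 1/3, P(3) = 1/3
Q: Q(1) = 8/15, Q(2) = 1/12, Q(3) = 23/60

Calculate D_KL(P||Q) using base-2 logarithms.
0.3734 bits

D_KL(P||Q) = Σ P(x) log₂(P(x)/Q(x))

Computing term by term:
  P(1)·log₂(P(1)/Q(1)) = (1/3)·log₂((1/3)/(8/15)) = -0.22602
  P(2)·log₂(P(2)/Q(2)) = (1/3)·log₂((1/3)/(1/12)) = 0.66667
  P(3)·log₂(P(3)/Q(3)) = (1/3)·log₂((1/3)/(23/60)) = -0.06721

D_KL(P||Q) = -0.22602 + 0.66667 - 0.06721 = 0.37344 ≈ 0.3734 bits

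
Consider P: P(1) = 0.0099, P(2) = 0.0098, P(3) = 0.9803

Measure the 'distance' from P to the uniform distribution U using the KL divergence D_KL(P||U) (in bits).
1.4255 bits

U(i) = 1/3 for all i

D_KL(P||U) = Σ P(x) log₂(P(x) / (1/3))
           = Σ P(x) log₂(P(x)) + log₂(3)
           = log₂(3) - H(P)

H(P) = -Σ P(x) log₂(P(x)):
  -P(1)·log₂(P(1)) = -(0.0099)·log₂(0.0099) = 0.06592
  -P(2)·log₂(P(2)) = -(0.0098)·log₂(0.0098) = 0.06540
  -P(3)·log₂(P(3)) = -(0.9803)·log₂(0.9803) = 0.02814
H(P) = 0.06592 + 0.06540 + 0.02814 = 0.15946 bits

log₂(3) = 1.58496 bits

D_KL(P||U) = 1.58496 - 0.15946 = 1.42550 ≈ 1.4255 bits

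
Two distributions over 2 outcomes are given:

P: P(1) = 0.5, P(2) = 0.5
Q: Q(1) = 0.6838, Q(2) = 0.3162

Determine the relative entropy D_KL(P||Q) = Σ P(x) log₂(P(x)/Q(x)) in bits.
0.1047 bits

D_KL(P||Q) = Σ P(x) log₂(P(x)/Q(x))

Computing term by term:
  P(1)·log₂(P(1)/Q(1)) = 0.5·log₂(0.5/0.6838) = -0.22582
  P(2)·log₂(P(2)/Q(2)) = 0.5·log₂(0.5/0.3162) = 0.33055

D_KL(P||Q) = -0.22582 + 0.33055 = 0.10473 ≈ 0.1047 bits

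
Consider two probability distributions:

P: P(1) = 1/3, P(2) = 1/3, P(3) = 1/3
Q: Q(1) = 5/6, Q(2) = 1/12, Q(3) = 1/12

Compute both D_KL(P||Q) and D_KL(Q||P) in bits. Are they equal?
D_KL(P||Q) = 0.8927 bits, D_KL(Q||P) = 0.7683 bits. No, they are not equal.

D_KL(P||Q) = Σ P(x) log₂(P(x)/Q(x))

Computing term by term:
  P(1)·log₂(P(1)/Q(1)) = (1/3)·log₂((1/3)/(5/6)) = -0.44064
  P(2)·log₂(P(2)/Q(2)) = (1/3)·log₂((1/3)/(1/12)) = 0.66667
  P(3)·log₂(P(3)/Q(3)) = (1/3)·log₂((1/3)/(1/12)) = 0.66667

D_KL(P||Q) = -0.44064 + 0.66667 + 0.66667 = 0.89270 ≈ 0.8927 bits

D_KL(Q||P) = Σ Q(x) log₂(Q(x)/P(x))

Computing term by term:
  Q(1)·log₂(Q(1)/P(1)) = (5/6)·log₂((5/6)/(1/3)) = 1.10161
  Q(2)·log₂(Q(2)/P(2)) = (1/12)·log₂((1/12)/(1/3)) = -0.16667
  Q(3)·log₂(Q(3)/P(3)) = (1/12)·log₂((1/12)/(1/3)) = -0.16667

D_KL(Q||P) = 1.10161 - 0.16667 - 0.16667 = 0.76827 ≈ 0.7683 bits

These are NOT equal (difference: 0.1244 bits). KL divergence is asymmetric: D_KL(P||Q) ≠ D_KL(Q||P) in general.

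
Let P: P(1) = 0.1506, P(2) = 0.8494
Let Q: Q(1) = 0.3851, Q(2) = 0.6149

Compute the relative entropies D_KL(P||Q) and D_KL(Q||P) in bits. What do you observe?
D_KL(P||Q) = 0.1919 bits, D_KL(Q||P) = 0.2350 bits. The two directions give different values (D_KL(Q||P) exceeds D_KL(P||Q) by 0.0431 bits): KL divergence is asymmetric.

D_KL(P||Q) = Σ P(x) log₂(P(x)/Q(x))

Computing term by term:
  P(1)·log₂(P(1)/Q(1)) = 0.1506·log₂(0.1506/0.3851) = -0.20399
  P(2)·log₂(P(2)/Q(2)) = 0.8494·log₂(0.8494/0.6149) = 0.39590

D_KL(P||Q) = -0.20399 + 0.39590 = 0.19191 ≈ 0.1919 bits

D_KL(Q||P) = Σ Q(x) log₂(Q(x)/P(x))

Computing term by term:
  Q(1)·log₂(Q(1)/P(1)) = 0.3851·log₂(0.3851/0.1506) = 0.52162
  Q(2)·log₂(Q(2)/P(2)) = 0.6149·log₂(0.6149/0.8494) = -0.28660

D_KL(Q||P) = 0.52162 - 0.28660 = 0.23502 ≈ 0.2350 bits

These are NOT equal (difference: 0.0431 bits). KL divergence is asymmetric: D_KL(P||Q) ≠ D_KL(Q||P) in general.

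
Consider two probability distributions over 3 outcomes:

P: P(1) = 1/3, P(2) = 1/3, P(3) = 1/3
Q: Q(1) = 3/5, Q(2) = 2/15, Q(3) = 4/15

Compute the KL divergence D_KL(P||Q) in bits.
0.2653 bits

D_KL(P||Q) = Σ P(x) log₂(P(x)/Q(x))

Computing term by term:
  P(1)·log₂(P(1)/Q(1)) = (1/3)·log₂((1/3)/(3/5)) = -0.28267
  P(2)·log₂(P(2)/Q(2)) = (1/3)·log₂((1/3)/(2/15)) = 0.44064
  P(3)·log₂(P(3)/Q(3)) = (1/3)·log₂((1/3)/(4/15)) = 0.10731

D_KL(P||Q) = -0.28267 + 0.44064 + 0.10731 = 0.26528 ≈ 0.2653 bits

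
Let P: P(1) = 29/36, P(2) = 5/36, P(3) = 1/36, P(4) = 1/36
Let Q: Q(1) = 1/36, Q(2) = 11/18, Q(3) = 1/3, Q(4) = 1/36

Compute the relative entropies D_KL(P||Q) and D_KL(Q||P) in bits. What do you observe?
D_KL(P||Q) = 3.5169 bits, D_KL(Q||P) = 2.3663 bits. The two directions give different values (D_KL(P||Q) exceeds D_KL(Q||P) by 1.1506 bits): KL divergence is asymmetric.

D_KL(P||Q) = Σ P(x) log₂(P(x)/Q(x))

Computing term by term:
  P(1)·log₂(P(1)/Q(1)) = (29/36)·log₂((29/36)/(1/36)) = 3.91337
  P(2)·log₂(P(2)/Q(2)) = (5/36)·log₂((5/36)/(11/18)) = -0.29688
  P(3)·log₂(P(3)/Q(3)) = (1/36)·log₂((1/36)/(1/3)) = -0.09958
  P(4)·log₂(P(4)/Q(4)) = (1/36)·log₂((1/36)/(1/36)) = 0.00000

D_KL(P||Q) = 3.91337 - 0.29688 - 0.09958 + 0.00000 = 3.51691 ≈ 3.5169 bits

D_KL(Q||P) = Σ Q(x) log₂(Q(x)/P(x))

Computing term by term:
  Q(1)·log₂(Q(1)/P(1)) = (1/36)·log₂((1/36)/(29/36)) = -0.13494
  Q(2)·log₂(Q(2)/P(2)) = (11/18)·log₂((11/18)/(5/36)) = 1.30625
  Q(3)·log₂(Q(3)/P(3)) = (1/3)·log₂((1/3)/(1/36)) = 1.19499
  Q(4)·log₂(Q(4)/P(4)) = (1/36)·log₂((1/36)/(1/36)) = 0.00000

D_KL(Q||P) = -0.13494 + 1.30625 + 1.19499 + 0.00000 = 2.36630 ≈ 2.3663 bits

These are NOT equal (difference: 1.1506 bits). KL divergence is asymmetric: D_KL(P||Q) ≠ D_KL(Q||P) in general.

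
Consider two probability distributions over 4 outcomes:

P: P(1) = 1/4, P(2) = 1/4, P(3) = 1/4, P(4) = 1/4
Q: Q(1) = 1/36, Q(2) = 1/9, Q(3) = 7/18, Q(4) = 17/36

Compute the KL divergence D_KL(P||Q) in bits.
0.6962 bits

D_KL(P||Q) = Σ P(x) log₂(P(x)/Q(x))

Computing term by term:
  P(1)·log₂(P(1)/Q(1)) = (1/4)·log₂((1/4)/(1/36)) = 0.79248
  P(2)·log₂(P(2)/Q(2)) = (1/4)·log₂((1/4)/(1/9)) = 0.29248
  P(3)·log₂(P(3)/Q(3)) = (1/4)·log₂((1/4)/(7/18)) = -0.15936
  P(4)·log₂(P(4)/Q(4)) = (1/4)·log₂((1/4)/(17/36)) = -0.22938

D_KL(P||Q) = 0.79248 + 0.29248 - 0.15936 - 0.22938 = 0.69622 ≈ 0.6962 bits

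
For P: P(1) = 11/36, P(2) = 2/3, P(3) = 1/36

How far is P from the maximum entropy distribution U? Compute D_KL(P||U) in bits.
0.5287 bits

U(i) = 1/3 for all i

D_KL(P||U) = Σ P(x) log₂(P(x) / (1/3))
           = Σ P(x) log₂(P(x)) + log₂(3)
           = log₂(3) - H(P)

H(P) = -Σ P(x) log₂(P(x)):
  -P(1)·log₂(P(1)) = -(11/36)·log₂(11/36) = 0.52265
  -P(2)·log₂(P(2)) = -(2/3)·log₂(2/3) = 0.38998
  -P(3)·log₂(P(3)) = -(1/36)·log₂(1/36) = 0.14361
H(P) = 0.52265 + 0.38998 + 0.14361 = 1.05624 bits

log₂(3) = 1.58496 bits

D_KL(P||U) = 1.58496 - 1.05624 = 0.52872 ≈ 0.5287 bits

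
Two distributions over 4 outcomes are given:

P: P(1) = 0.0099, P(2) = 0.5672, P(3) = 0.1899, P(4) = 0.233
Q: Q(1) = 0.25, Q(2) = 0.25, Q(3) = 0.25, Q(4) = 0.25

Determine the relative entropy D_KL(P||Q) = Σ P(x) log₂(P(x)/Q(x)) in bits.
0.5253 bits

D_KL(P||Q) = Σ P(x) log₂(P(x)/Q(x))

Computing term by term:
  P(1)·log₂(P(1)/Q(1)) = 0.0099·log₂(0.0099/0.25) = -0.04612
  P(2)·log₂(P(2)/Q(2)) = 0.5672·log₂(0.5672/0.25) = 0.67039
  P(3)·log₂(P(3)/Q(3)) = 0.1899·log₂(0.1899/0.25) = -0.07533
  P(4)·log₂(P(4)/Q(4)) = 0.233·log₂(0.233/0.25) = -0.02367

D_KL(P||Q) = -0.04612 + 0.67039 - 0.07533 - 0.02367 = 0.52527 ≈ 0.5253 bits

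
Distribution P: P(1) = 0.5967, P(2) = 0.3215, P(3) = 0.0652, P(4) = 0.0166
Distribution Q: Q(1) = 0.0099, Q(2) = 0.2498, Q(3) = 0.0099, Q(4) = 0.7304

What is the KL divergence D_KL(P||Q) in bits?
3.7323 bits

D_KL(P||Q) = Σ P(x) log₂(P(x)/Q(x))

Computing term by term:
  P(1)·log₂(P(1)/Q(1)) = 0.5967·log₂(0.5967/0.0099) = 3.52855
  P(2)·log₂(P(2)/Q(2)) = 0.3215·log₂(0.3215/0.2498) = 0.11704
  P(3)·log₂(P(3)/Q(3)) = 0.0652·log₂(0.0652/0.0099) = 0.17730
  P(4)·log₂(P(4)/Q(4)) = 0.0166·log₂(0.0166/0.7304) = -0.09063

D_KL(P||Q) = 3.52855 + 0.11704 + 0.17730 - 0.09063 = 3.73226 ≈ 3.7323 bits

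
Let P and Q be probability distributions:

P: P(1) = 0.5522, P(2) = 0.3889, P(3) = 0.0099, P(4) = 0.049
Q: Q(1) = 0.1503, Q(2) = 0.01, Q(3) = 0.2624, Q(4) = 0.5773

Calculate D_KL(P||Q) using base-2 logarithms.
2.8694 bits

D_KL(P||Q) = Σ P(x) log₂(P(x)/Q(x))

Computing term by term:
  P(1)·log₂(P(1)/Q(1)) = 0.5522·log₂(0.5522/0.1503) = 1.03667
  P(2)·log₂(P(2)/Q(2)) = 0.3889·log₂(0.3889/0.01) = 2.05391
  P(3)·log₂(P(3)/Q(3)) = 0.0099·log₂(0.0099/0.2624) = -0.04681
  P(4)·log₂(P(4)/Q(4)) = 0.049·log₂(0.049/0.5773) = -0.17436

D_KL(P||Q) = 1.03667 + 2.05391 - 0.04681 - 0.17436 = 2.86941 ≈ 2.8694 bits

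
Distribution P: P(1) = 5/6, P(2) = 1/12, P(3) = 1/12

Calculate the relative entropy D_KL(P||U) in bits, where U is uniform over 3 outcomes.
0.7683 bits

U(i) = 1/3 for all i

D_KL(P||U) = Σ P(x) log₂(P(x) / (1/3))
           = Σ P(x) log₂(P(x)) + log₂(3)
           = log₂(3) - H(P)

H(P) = -Σ P(x) log₂(P(x)):
  -P(1)·log₂(P(1)) = -(5/6)·log₂(5/6) = 0.21920
  -P(2)·log₂(P(2)) = -(1/12)·log₂(1/12) = 0.29875
  -P(3)·log₂(P(3)) = -(1/12)·log₂(1/12) = 0.29875
H(P) = 0.21920 + 0.29875 + 0.29875 = 0.81670 bits

log₂(3) = 1.58496 bits

D_KL(P||U) = 1.58496 - 0.81670 = 0.76826 ≈ 0.7683 bits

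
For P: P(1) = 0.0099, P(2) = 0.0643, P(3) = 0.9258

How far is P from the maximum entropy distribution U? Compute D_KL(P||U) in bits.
1.1615 bits

U(i) = 1/3 for all i

D_KL(P||U) = Σ P(x) log₂(P(x) / (1/3))
           = Σ P(x) log₂(P(x)) + log₂(3)
           = log₂(3) - H(P)

H(P) = -Σ P(x) log₂(P(x)):
  -P(1)·log₂(P(1)) = -(0.0099)·log₂(0.0099) = 0.06592
  -P(2)·log₂(P(2)) = -(0.0643)·log₂(0.0643) = 0.25457
  -P(3)·log₂(P(3)) = -(0.9258)·log₂(0.9258) = 0.10297
H(P) = 0.06592 + 0.25457 + 0.10297 = 0.42346 bits

log₂(3) = 1.58496 bits

D_KL(P||U) = 1.58496 - 0.42346 = 1.16150 ≈ 1.1615 bits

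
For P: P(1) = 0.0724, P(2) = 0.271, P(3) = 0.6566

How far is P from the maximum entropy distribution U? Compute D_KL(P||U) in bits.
0.4018 bits

U(i) = 1/3 for all i

D_KL(P||U) = Σ P(x) log₂(P(x) / (1/3))
           = Σ P(x) log₂(P(x)) + log₂(3)
           = log₂(3) - H(P)

H(P) = -Σ P(x) log₂(P(x)):
  -P(1)·log₂(P(1)) = -(0.0724)·log₂(0.0724) = 0.27424
  -P(2)·log₂(P(2)) = -(0.271)·log₂(0.271) = 0.51047
  -P(3)·log₂(P(3)) = -(0.6566)·log₂(0.6566) = 0.39850
H(P) = 0.27424 + 0.51047 + 0.39850 = 1.18321 bits

log₂(3) = 1.58496 bits

D_KL(P||U) = 1.58496 - 1.18321 = 0.40175 ≈ 0.4018 bits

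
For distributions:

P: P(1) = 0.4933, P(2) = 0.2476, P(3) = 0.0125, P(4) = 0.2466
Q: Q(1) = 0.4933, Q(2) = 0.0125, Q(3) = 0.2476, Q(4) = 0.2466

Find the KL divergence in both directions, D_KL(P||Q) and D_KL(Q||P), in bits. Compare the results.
D_KL(P||Q) = 1.0128 bits, D_KL(Q||P) = 1.0128 bits. The two directions give exactly the same value for this pair.

D_KL(P||Q) = Σ P(x) log₂(P(x)/Q(x))

Computing term by term:
  P(1)·log₂(P(1)/Q(1)) = 0.4933·log₂(0.4933/0.4933) = 0.00000
  P(2)·log₂(P(2)/Q(2)) = 0.2476·log₂(0.2476/0.0125) = 1.06666
  P(3)·log₂(P(3)/Q(3)) = 0.0125·log₂(0.0125/0.2476) = -0.05385
  P(4)·log₂(P(4)/Q(4)) = 0.2466·log₂(0.2466/0.2466) = 0.00000

D_KL(P||Q) = 0.00000 + 1.06666 - 0.05385 + 0.00000 = 1.01281 ≈ 1.0128 bits

D_KL(Q||P) = Σ Q(x) log₂(Q(x)/P(x))

Computing term by term:
  Q(1)·log₂(Q(1)/P(1)) = 0.4933·log₂(0.4933/0.4933) = 0.00000
  Q(2)·log₂(Q(2)/P(2)) = 0.0125·log₂(0.0125/0.2476) = -0.05385
  Q(3)·log₂(Q(3)/P(3)) = 0.2476·log₂(0.2476/0.0125) = 1.06666
  Q(4)·log₂(Q(4)/P(4)) = 0.2466·log₂(0.2466/0.2466) = 0.00000

D_KL(Q||P) = 0.00000 - 0.05385 + 1.06666 + 0.00000 = 1.01281 ≈ 1.0128 bits

These ARE equal here. Q is P with outcomes relabeled (Q(2) = P(3), Q(3) = P(2)) by a relabeling that is its own inverse, so the two sums contain exactly the same terms in a different order. This is a special case — KL divergence is not symmetric in general: D_KL(P||Q) ≠ D_KL(Q||P) for most P, Q.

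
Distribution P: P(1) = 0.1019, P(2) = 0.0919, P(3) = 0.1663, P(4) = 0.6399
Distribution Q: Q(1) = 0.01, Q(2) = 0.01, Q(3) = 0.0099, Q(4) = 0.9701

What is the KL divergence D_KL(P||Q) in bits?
0.9281 bits

D_KL(P||Q) = Σ P(x) log₂(P(x)/Q(x))

Computing term by term:
  P(1)·log₂(P(1)/Q(1)) = 0.1019·log₂(0.1019/0.01) = 0.34127
  P(2)·log₂(P(2)/Q(2)) = 0.0919·log₂(0.0919/0.01) = 0.29409
  P(3)·log₂(P(3)/Q(3)) = 0.1663·log₂(0.1663/0.0099) = 0.67688
  P(4)·log₂(P(4)/Q(4)) = 0.6399·log₂(0.6399/0.9701) = -0.38412

D_KL(P||Q) = 0.34127 + 0.29409 + 0.67688 - 0.38412 = 0.92812 ≈ 0.9281 bits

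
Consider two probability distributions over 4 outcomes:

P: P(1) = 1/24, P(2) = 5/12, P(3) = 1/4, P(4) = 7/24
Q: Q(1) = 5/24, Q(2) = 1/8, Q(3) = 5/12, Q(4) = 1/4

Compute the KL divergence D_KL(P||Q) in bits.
0.5076 bits

D_KL(P||Q) = Σ P(x) log₂(P(x)/Q(x))

Computing term by term:
  P(1)·log₂(P(1)/Q(1)) = (1/24)·log₂((1/24)/(5/24)) = -0.09675
  P(2)·log₂(P(2)/Q(2)) = (5/12)·log₂((5/12)/(1/8)) = 0.72374
  P(3)·log₂(P(3)/Q(3)) = (1/4)·log₂((1/4)/(5/12)) = -0.18424
  P(4)·log₂(P(4)/Q(4)) = (7/24)·log₂((7/24)/(1/4)) = 0.06486

D_KL(P||Q) = -0.09675 + 0.72374 - 0.18424 + 0.06486 = 0.50761 ≈ 0.5076 bits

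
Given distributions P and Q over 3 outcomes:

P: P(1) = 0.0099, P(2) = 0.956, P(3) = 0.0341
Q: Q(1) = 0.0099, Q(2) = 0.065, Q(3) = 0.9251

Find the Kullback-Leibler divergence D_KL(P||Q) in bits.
3.5455 bits

D_KL(P||Q) = Σ P(x) log₂(P(x)/Q(x))

Computing term by term:
  P(1)·log₂(P(1)/Q(1)) = 0.0099·log₂(0.0099/0.0099) = 0.00000
  P(2)·log₂(P(2)/Q(2)) = 0.956·log₂(0.956/0.065) = 3.70785
  P(3)·log₂(P(3)/Q(3)) = 0.0341·log₂(0.0341/0.9251) = -0.16238

D_KL(P||Q) = 0.00000 + 3.70785 - 0.16238 = 3.54547 ≈ 3.5455 bits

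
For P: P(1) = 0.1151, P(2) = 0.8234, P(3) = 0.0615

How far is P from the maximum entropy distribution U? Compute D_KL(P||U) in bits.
0.7477 bits

U(i) = 1/3 for all i

D_KL(P||U) = Σ P(x) log₂(P(x) / (1/3))
           = Σ P(x) log₂(P(x)) + log₂(3)
           = log₂(3) - H(P)

H(P) = -Σ P(x) log₂(P(x)):
  -P(1)·log₂(P(1)) = -(0.1151)·log₂(0.1151) = 0.35900
  -P(2)·log₂(P(2)) = -(0.8234)·log₂(0.8234) = 0.23083
  -P(3)·log₂(P(3)) = -(0.0615)·log₂(0.0615) = 0.24743
H(P) = 0.35900 + 0.23083 + 0.24743 = 0.83726 bits

log₂(3) = 1.58496 bits

D_KL(P||U) = 1.58496 - 0.83726 = 0.74770 ≈ 0.7477 bits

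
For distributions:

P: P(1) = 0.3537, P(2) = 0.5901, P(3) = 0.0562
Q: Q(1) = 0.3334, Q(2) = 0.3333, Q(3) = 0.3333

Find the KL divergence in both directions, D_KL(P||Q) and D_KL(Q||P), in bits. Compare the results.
D_KL(P||Q) = 0.3722 bits, D_KL(Q||P) = 0.5529 bits. D_KL(Q||P) is larger than D_KL(P||Q) by 0.1807 bits; the two directions differ.

D_KL(P||Q) = Σ P(x) log₂(P(x)/Q(x))

Computing term by term:
  P(1)·log₂(P(1)/Q(1)) = 0.3537·log₂(0.3537/0.3334) = 0.03016
  P(2)·log₂(P(2)/Q(2)) = 0.5901·log₂(0.5901/0.3333) = 0.48632
  P(3)·log₂(P(3)/Q(3)) = 0.0562·log₂(0.0562/0.3333) = -0.14433

D_KL(P||Q) = 0.03016 + 0.48632 - 0.14433 = 0.37215 ≈ 0.3722 bits

D_KL(Q||P) = Σ Q(x) log₂(Q(x)/P(x))

Computing term by term:
  Q(1)·log₂(Q(1)/P(1)) = 0.3334·log₂(0.3334/0.3537) = -0.02843
  Q(2)·log₂(Q(2)/P(2)) = 0.3333·log₂(0.3333/0.5901) = -0.27469
  Q(3)·log₂(Q(3)/P(3)) = 0.3333·log₂(0.3333/0.0562) = 0.85597

D_KL(Q||P) = -0.02843 - 0.27469 + 0.85597 = 0.55285 ≈ 0.5529 bits

These are NOT equal (difference: 0.1807 bits). KL divergence is asymmetric: D_KL(P||Q) ≠ D_KL(Q||P) in general.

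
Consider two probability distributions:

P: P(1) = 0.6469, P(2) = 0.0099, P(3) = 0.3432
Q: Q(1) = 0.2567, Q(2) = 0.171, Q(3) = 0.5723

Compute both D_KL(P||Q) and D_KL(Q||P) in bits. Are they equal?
D_KL(P||Q) = 0.5687 bits, D_KL(Q||P) = 0.7828 bits. No, they are not equal.

D_KL(P||Q) = Σ P(x) log₂(P(x)/Q(x))

Computing term by term:
  P(1)·log₂(P(1)/Q(1)) = 0.6469·log₂(0.6469/0.2567) = 0.86261
  P(2)·log₂(P(2)/Q(2)) = 0.0099·log₂(0.0099/0.171) = -0.04069
  P(3)·log₂(P(3)/Q(3)) = 0.3432·log₂(0.3432/0.5723) = -0.25319

D_KL(P||Q) = 0.86261 - 0.04069 - 0.25319 = 0.56873 ≈ 0.5687 bits

D_KL(Q||P) = Σ Q(x) log₂(Q(x)/P(x))

Computing term by term:
  Q(1)·log₂(Q(1)/P(1)) = 0.2567·log₂(0.2567/0.6469) = -0.34230
  Q(2)·log₂(Q(2)/P(2)) = 0.171·log₂(0.171/0.0099) = 0.70288
  Q(3)·log₂(Q(3)/P(3)) = 0.5723·log₂(0.5723/0.3432) = 0.42220

D_KL(Q||P) = -0.34230 + 0.70288 + 0.42220 = 0.78278 ≈ 0.7828 bits

These are NOT equal (difference: 0.2141 bits). KL divergence is asymmetric: D_KL(P||Q) ≠ D_KL(Q||P) in general.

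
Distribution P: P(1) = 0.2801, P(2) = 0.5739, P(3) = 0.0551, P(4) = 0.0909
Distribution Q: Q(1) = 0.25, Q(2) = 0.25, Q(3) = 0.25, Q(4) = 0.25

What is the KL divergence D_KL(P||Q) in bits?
0.4811 bits

D_KL(P||Q) = Σ P(x) log₂(P(x)/Q(x))

Computing term by term:
  P(1)·log₂(P(1)/Q(1)) = 0.2801·log₂(0.2801/0.25) = 0.04594
  P(2)·log₂(P(2)/Q(2)) = 0.5739·log₂(0.5739/0.25) = 0.68803
  P(3)·log₂(P(3)/Q(3)) = 0.0551·log₂(0.0551/0.25) = -0.12022
  P(4)·log₂(P(4)/Q(4)) = 0.0909·log₂(0.0909/0.25) = -0.13268

D_KL(P||Q) = 0.04594 + 0.68803 - 0.12022 - 0.13268 = 0.48107 ≈ 0.4811 bits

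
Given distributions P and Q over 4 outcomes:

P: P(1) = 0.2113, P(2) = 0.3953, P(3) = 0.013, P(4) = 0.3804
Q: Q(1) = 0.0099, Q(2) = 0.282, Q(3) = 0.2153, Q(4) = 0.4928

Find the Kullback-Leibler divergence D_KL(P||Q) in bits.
0.9309 bits

D_KL(P||Q) = Σ P(x) log₂(P(x)/Q(x))

Computing term by term:
  P(1)·log₂(P(1)/Q(1)) = 0.2113·log₂(0.2113/0.0099) = 0.93304
  P(2)·log₂(P(2)/Q(2)) = 0.3953·log₂(0.3953/0.282) = 0.19261
  P(3)·log₂(P(3)/Q(3)) = 0.013·log₂(0.013/0.2153) = -0.05265
  P(4)·log₂(P(4)/Q(4)) = 0.3804·log₂(0.3804/0.4928) = -0.14207

D_KL(P||Q) = 0.93304 + 0.19261 - 0.05265 - 0.14207 = 0.93093 ≈ 0.9309 bits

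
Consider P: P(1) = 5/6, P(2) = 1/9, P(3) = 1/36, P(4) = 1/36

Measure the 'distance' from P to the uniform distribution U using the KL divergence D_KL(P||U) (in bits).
1.1414 bits

U(i) = 1/4 for all i

D_KL(P||U) = Σ P(x) log₂(P(x) / (1/4))
           = Σ P(x) log₂(P(x)) + log₂(4)
           = log₂(4) - H(P)

H(P) = -Σ P(x) log₂(P(x)):
  -P(1)·log₂(P(1)) = -(5/6)·log₂(5/6) = 0.21920
  -P(2)·log₂(P(2)) = -(1/9)·log₂(1/9) = 0.35221
  -P(3)·log₂(P(3)) = -(1/36)·log₂(1/36) = 0.14361
  -P(4)·log₂(P(4)) = -(1/36)·log₂(1/36) = 0.14361
H(P) = 0.21920 + 0.35221 + 0.14361 + 0.14361 = 0.85863 bits

log₂(4) = 2.00000 bits

D_KL(P||U) = 2.00000 - 0.85863 = 1.14137 ≈ 1.1414 bits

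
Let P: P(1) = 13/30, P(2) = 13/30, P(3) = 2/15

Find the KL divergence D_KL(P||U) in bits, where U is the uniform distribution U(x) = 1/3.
0.1518 bits

U(i) = 1/3 for all i

D_KL(P||U) = Σ P(x) log₂(P(x) / (1/3))
           = Σ P(x) log₂(P(x)) + log₂(3)
           = log₂(3) - H(P)

H(P) = -Σ P(x) log₂(P(x)):
  -P(1)·log₂(P(1)) = -(13/30)·log₂(13/30) = 0.52280
  -P(2)·log₂(P(2)) = -(13/30)·log₂(13/30) = 0.52280
  -P(3)·log₂(P(3)) = -(2/15)·log₂(2/15) = 0.38759
H(P) = 0.52280 + 0.52280 + 0.38759 = 1.43319 bits

log₂(3) = 1.58496 bits

D_KL(P||U) = 1.58496 - 1.43319 = 0.15177 ≈ 0.1518 bits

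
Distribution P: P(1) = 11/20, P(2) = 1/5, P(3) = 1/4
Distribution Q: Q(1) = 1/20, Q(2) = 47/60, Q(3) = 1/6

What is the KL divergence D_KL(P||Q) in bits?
1.6550 bits

D_KL(P||Q) = Σ P(x) log₂(P(x)/Q(x))

Computing term by term:
  P(1)·log₂(P(1)/Q(1)) = (11/20)·log₂((11/20)/(1/20)) = 1.90269
  P(2)·log₂(P(2)/Q(2)) = (1/5)·log₂((1/5)/(47/60)) = -0.39393
  P(3)·log₂(P(3)/Q(3)) = (1/4)·log₂((1/4)/(1/6)) = 0.14624

D_KL(P||Q) = 1.90269 - 0.39393 + 0.14624 = 1.65500 ≈ 1.6550 bits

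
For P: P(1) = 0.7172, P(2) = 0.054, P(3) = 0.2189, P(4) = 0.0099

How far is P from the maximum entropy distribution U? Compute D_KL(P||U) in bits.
0.8830 bits

U(i) = 1/4 for all i

D_KL(P||U) = Σ P(x) log₂(P(x) / (1/4))
           = Σ P(x) log₂(P(x)) + log₂(4)
           = log₂(4) - H(P)

H(P) = -Σ P(x) log₂(P(x)):
  -P(1)·log₂(P(1)) = -(0.7172)·log₂(0.7172) = 0.34394
  -P(2)·log₂(P(2)) = -(0.054)·log₂(0.054) = 0.22739
  -P(3)·log₂(P(3)) = -(0.2189)·log₂(0.2189) = 0.47975
  -P(4)·log₂(P(4)) = -(0.0099)·log₂(0.0099) = 0.06592
H(P) = 0.34394 + 0.22739 + 0.47975 + 0.06592 = 1.11700 bits

log₂(4) = 2.00000 bits

D_KL(P||U) = 2.00000 - 1.11700 = 0.88300 ≈ 0.8830 bits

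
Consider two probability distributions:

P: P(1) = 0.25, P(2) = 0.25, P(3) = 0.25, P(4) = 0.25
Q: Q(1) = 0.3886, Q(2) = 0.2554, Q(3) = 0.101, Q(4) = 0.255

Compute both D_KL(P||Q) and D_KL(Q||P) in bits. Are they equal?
D_KL(P||Q) = 0.1530 bits, D_KL(Q||P) = 0.1304 bits. No, they are not equal.

D_KL(P||Q) = Σ P(x) log₂(P(x)/Q(x))

Computing term by term:
  P(1)·log₂(P(1)/Q(1)) = 0.25·log₂(0.25/0.3886) = -0.15909
  P(2)·log₂(P(2)/Q(2)) = 0.25·log₂(0.25/0.2554) = -0.00771
  P(3)·log₂(P(3)/Q(3)) = 0.25·log₂(0.25/0.101) = 0.32689
  P(4)·log₂(P(4)/Q(4)) = 0.25·log₂(0.25/0.255) = -0.00714

D_KL(P||Q) = -0.15909 - 0.00771 + 0.32689 - 0.00714 = 0.15295 ≈ 0.1530 bits

D_KL(Q||P) = Σ Q(x) log₂(Q(x)/P(x))

Computing term by term:
  Q(1)·log₂(Q(1)/P(1)) = 0.3886·log₂(0.3886/0.25) = 0.24729
  Q(2)·log₂(Q(2)/P(2)) = 0.2554·log₂(0.2554/0.25) = 0.00787
  Q(3)·log₂(Q(3)/P(3)) = 0.101·log₂(0.101/0.25) = -0.13206
  Q(4)·log₂(Q(4)/P(4)) = 0.255·log₂(0.255/0.25) = 0.00729

D_KL(Q||P) = 0.24729 + 0.00787 - 0.13206 + 0.00729 = 0.13039 ≈ 0.1304 bits

These are NOT equal (difference: 0.0226 bits). KL divergence is asymmetric: D_KL(P||Q) ≠ D_KL(Q||P) in general.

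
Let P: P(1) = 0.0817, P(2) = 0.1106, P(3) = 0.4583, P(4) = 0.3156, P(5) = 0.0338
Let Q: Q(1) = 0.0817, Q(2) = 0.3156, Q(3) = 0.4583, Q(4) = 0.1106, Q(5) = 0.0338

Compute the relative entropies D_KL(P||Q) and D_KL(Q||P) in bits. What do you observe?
D_KL(P||Q) = 0.3101 bits, D_KL(Q||P) = 0.3101 bits. The two directions give the same value here, because Q is a self-inverse relabeling of P; in general KL divergence is asymmetric.

D_KL(P||Q) = Σ P(x) log₂(P(x)/Q(x))

Computing term by term:
  P(1)·log₂(P(1)/Q(1)) = 0.0817·log₂(0.0817/0.0817) = 0.00000
  P(2)·log₂(P(2)/Q(2)) = 0.1106·log₂(0.1106/0.3156) = -0.16731
  P(3)·log₂(P(3)/Q(3)) = 0.4583·log₂(0.4583/0.4583) = 0.00000
  P(4)·log₂(P(4)/Q(4)) = 0.3156·log₂(0.3156/0.1106) = 0.47742
  P(5)·log₂(P(5)/Q(5)) = 0.0338·log₂(0.0338/0.0338) = 0.00000

D_KL(P||Q) = 0.00000 - 0.16731 + 0.00000 + 0.47742 + 0.00000 = 0.31011 ≈ 0.3101 bits

D_KL(Q||P) = Σ Q(x) log₂(Q(x)/P(x))

Computing term by term:
  Q(1)·log₂(Q(1)/P(1)) = 0.0817·log₂(0.0817/0.0817) = 0.00000
  Q(2)·log₂(Q(2)/P(2)) = 0.3156·log₂(0.3156/0.1106) = 0.47742
  Q(3)·log₂(Q(3)/P(3)) = 0.4583·log₂(0.4583/0.4583) = 0.00000
  Q(4)·log₂(Q(4)/P(4)) = 0.1106·log₂(0.1106/0.3156) = -0.16731
  Q(5)·log₂(Q(5)/P(5)) = 0.0338·log₂(0.0338/0.0338) = 0.00000

D_KL(Q||P) = 0.00000 + 0.47742 + 0.00000 - 0.16731 + 0.00000 = 0.31011 ≈ 0.3101 bits

These ARE equal here. Q is P with outcomes relabeled (Q(2) = P(4), Q(4) = P(2)) by a relabeling that is its own inverse, so the two sums contain exactly the same terms in a different order. This is a special case — KL divergence is not symmetric in general: D_KL(P||Q) ≠ D_KL(Q||P) for most P, Q.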